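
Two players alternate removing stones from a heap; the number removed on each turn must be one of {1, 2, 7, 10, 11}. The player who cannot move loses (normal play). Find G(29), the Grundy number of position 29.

2

G(0) = 0
G(1) = mex{0} = 1
G(2) = mex{1,0} = 2
G(3) = mex{2,1} = 0
G(4) = mex{0,2} = 1
G(5) = mex{1,0} = 2
G(6) = mex{2,1} = 0
G(7) = mex{0,2,0} = 1
G(8) = mex{1,0,1} = 2
G(9) = mex{2,1,2} = 0
G(10) = mex{0,2,0,0} = 1
G(11) = mex{1,0,1,1,0} = 2
G(12) = mex{2,1,2,2,1} = 0
G(13) = mex{0,2,0,0,2} = 1
G(14) = mex{1,0,1,1,0} = 2
G(15) = mex{2,1,2,2,1} = 0
G(16) = mex{0,2,0,0,2} = 1
G(17) = mex{1,0,1,1,0} = 2
G(18) = mex{2,1,2,2,1} = 0
G(19) = mex{0,2,0,0,2} = 1
G(20) = mex{1,0,1,1,0} = 2
G(21) = mex{2,1,2,2,1} = 0
G(22) = mex{0,2,0,0,2} = 1
G(23) = mex{1,0,1,1,0} = 2
G(24) = mex{2,1,2,2,1} = 0
G(25) = mex{0,2,0,0,2} = 1
G(26) = mex{1,0,1,1,0} = 2
G(27) = mex{2,1,2,2,1} = 0
G(28) = mex{0,2,0,0,2} = 1
G(29) = mex{1,0,1,1,0} = 2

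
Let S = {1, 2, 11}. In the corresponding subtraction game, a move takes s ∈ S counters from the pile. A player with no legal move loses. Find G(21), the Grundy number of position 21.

0

G(0) = 0
G(1) = mex{0} = 1
G(2) = mex{1,0} = 2
G(3) = mex{2,1} = 0
G(4) = mex{0,2} = 1
G(5) = mex{1,0} = 2
G(6) = mex{2,1} = 0
G(7) = mex{0,2} = 1
G(8) = mex{1,0} = 2
G(9) = mex{2,1} = 0
G(10) = mex{0,2} = 1
G(11) = mex{1,0,0} = 2
G(12) = mex{2,1,1} = 0
G(13) = mex{0,2,2} = 1
G(14) = mex{1,0,0} = 2
G(15) = mex{2,1,1} = 0
G(16) = mex{0,2,2} = 1
G(17) = mex{1,0,0} = 2
G(18) = mex{2,1,1} = 0
G(19) = mex{0,2,2} = 1
G(20) = mex{1,0,0} = 2
G(21) = mex{2,1,1} = 0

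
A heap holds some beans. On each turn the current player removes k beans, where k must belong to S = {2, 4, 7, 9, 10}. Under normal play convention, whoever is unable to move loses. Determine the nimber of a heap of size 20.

1

G(0) = 0
G(1) = mex{} = 0
G(2) = mex{0} = 1
G(3) = mex{0} = 1
G(4) = mex{1,0} = 2
G(5) = mex{1,0} = 2
G(6) = mex{2,1} = 0
G(7) = mex{2,1,0} = 3
G(8) = mex{0,2,0} = 1
G(9) = mex{3,2,1,0} = 4
G(10) = mex{1,0,1,0,0} = 2
G(11) = mex{4,3,2,1,0} = 5
G(12) = mex{2,1,2,1,1} = 0
G(13) = mex{5,4,0,2,1} = 3
G(14) = mex{0,2,3,2,2} = 1
G(15) = mex{3,5,1,0,2} = 4
G(16) = mex{1,0,4,3,0} = 2
G(17) = mex{4,3,2,1,3} = 0
G(18) = mex{2,1,5,4,1} = 0
G(19) = mex{0,4,0,2,4} = 1
G(20) = mex{0,2,3,5,2} = 1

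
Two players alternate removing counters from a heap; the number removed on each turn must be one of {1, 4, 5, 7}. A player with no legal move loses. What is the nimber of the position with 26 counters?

G(0) = 0
G(1) = mex{0} = 1
G(2) = mex{1} = 0
G(3) = mex{0} = 1
G(4) = mex{1,0} = 2
G(5) = mex{2,1,0} = 3
G(6) = mex{3,0,1} = 2
G(7) = mex{2,1,0,0} = 3
G(8) = mex{3,2,1,1} = 0
G(9) = mex{0,3,2,0} = 1
G(10) = mex{1,2,3,1} = 0
G(11) = mex{0,3,2,2} = 1
G(12) = mex{1,0,3,3} = 2
G(13) = mex{2,1,0,2} = 3
G(14) = mex{3,0,1,3} = 2
G(15) = mex{2,1,0,0} = 3
G(16) = mex{3,2,1,1} = 0
G(17) = mex{0,3,2,0} = 1
G(18) = mex{1,2,3,1} = 0
G(19) = mex{0,3,2,2} = 1
G(20) = mex{1,0,3,3} = 2
G(21) = mex{2,1,0,2} = 3
G(22) = mex{3,0,1,3} = 2
G(23) = mex{2,1,0,0} = 3
G(24) = mex{3,2,1,1} = 0
G(25) = mex{0,3,2,0} = 1
G(26) = mex{1,2,3,1} = 0

0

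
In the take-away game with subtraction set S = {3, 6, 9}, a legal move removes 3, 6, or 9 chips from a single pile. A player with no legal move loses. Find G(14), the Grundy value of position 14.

0

n :  0  1  2  3  4  5  6  7  8  9 10 11 12 13 14
G :  0  0  0  1  1  1  2  2  2  3  3  3  0  0  0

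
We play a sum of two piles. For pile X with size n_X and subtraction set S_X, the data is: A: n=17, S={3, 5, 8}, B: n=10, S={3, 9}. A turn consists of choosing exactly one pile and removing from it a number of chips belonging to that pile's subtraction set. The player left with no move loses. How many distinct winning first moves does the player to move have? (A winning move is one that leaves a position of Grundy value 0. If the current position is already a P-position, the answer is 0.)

1

Pile A, S = {3, 5, 8}:
n :  0  1  2  3  4  5  6  7  8  9 10 11 12 13 14 15 16 17
G :  0  0  0  1  1  1  2  2  2  3  3  0  0  0  1  1  1  2
G_A(17) = 2.
Pile B, S = {3, 9}:
G(0) = 0
G(1) = mex{} = 0
G(2) = mex{} = 0
G(3) = mex{0} = 1
G(4) = mex{0} = 1
G(5) = mex{0} = 1
G(6) = mex{1} = 0
G(7) = mex{1} = 0
G(8) = mex{1} = 0
G(9) = mex{0,0} = 1
G(10) = mex{0,0} = 1
G_B(10) = 1.
Combined Grundy value = 2 ⊕ 1 = 3.
A winning move leaves total XOR = 0, i.e. changes one component's Grundy value g to g ⊕ X where X is the current total.
Pile A: need g' = 2⊕3 = 1. Options: 17−3→G=1, 17−5→G=0, 17−8→G=3. Hits: 1.
Pile B: need g' = 1⊕3 = 2. Options: 10−3→G=0, 10−9→G=0. Hits: 0.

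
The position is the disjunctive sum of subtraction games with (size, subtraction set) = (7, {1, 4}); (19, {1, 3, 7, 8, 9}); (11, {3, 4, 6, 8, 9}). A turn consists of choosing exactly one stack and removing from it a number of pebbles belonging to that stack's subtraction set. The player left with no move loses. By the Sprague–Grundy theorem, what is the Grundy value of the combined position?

Stack A, S = {1, 4}:
n : 0 1 2 3 4 5 6 7
G : 0 1 0 1 2 0 1 0
G_A(7) = 0.
Stack B, S = {1, 3, 7, 8, 9}:
n :  0  1  2  3  4  5  6  7  8  9 10 11 12 13 14 15 16 17 18 19
G :  0  1  0  1  0  1  0  1  2  3  2  3  2  3  2  3  0  1  0  1
G_B(19) = 1.
Stack C, S = {3, 4, 6, 8, 9}:
n :  0  1  2  3  4  5  6  7  8  9 10 11
G :  0  0  0  1  1  1  2  2  2  3  3  3
G_C(11) = 3.
Combined Grundy value = 0 ⊕ 1 ⊕ 3 = 2.

2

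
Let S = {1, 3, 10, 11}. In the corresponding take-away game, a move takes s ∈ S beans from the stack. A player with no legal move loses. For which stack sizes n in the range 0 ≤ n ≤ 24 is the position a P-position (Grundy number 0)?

0, 2, 4, 6, 8, 20, 22, 24

G(0) = 0
G(1) = mex{0} = 1
G(2) = mex{1} = 0
G(3) = mex{0,0} = 1
G(4) = mex{1,1} = 0
G(5) = mex{0,0} = 1
G(6) = mex{1,1} = 0
G(7) = mex{0,0} = 1
G(8) = mex{1,1} = 0
G(9) = mex{0,0} = 1
G(10) = mex{1,1,0} = 2
G(11) = mex{2,0,1,0} = 3
G(12) = mex{3,1,0,1} = 2
G(13) = mex{2,2,1,0} = 3
G(14) = mex{3,3,0,1} = 2
G(15) = mex{2,2,1,0} = 3
G(16) = mex{3,3,0,1} = 2
G(17) = mex{2,2,1,0} = 3
G(18) = mex{3,3,0,1} = 2
G(19) = mex{2,2,1,0} = 3
G(20) = mex{3,3,2,1} = 0
G(21) = mex{0,2,3,2} = 1
G(22) = mex{1,3,2,3} = 0
G(23) = mex{0,0,3,2} = 1
G(24) = mex{1,1,2,3} = 0
P-positions are exactly the n with G(n) = 0.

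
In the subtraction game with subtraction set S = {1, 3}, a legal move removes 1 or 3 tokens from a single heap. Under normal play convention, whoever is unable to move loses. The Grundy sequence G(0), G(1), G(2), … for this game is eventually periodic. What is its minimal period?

2

n :  0  1  2  3  4  5  6  7  8  9 10 11 12 13 14
G :  0  1  0  1  0  1  0  1  0  1  0  1  0  1  0
G(n+2) = G(n) holds for n = 0,…,2 (a full window of length max(S) = 3), so the sequence is purely periodic with period 2.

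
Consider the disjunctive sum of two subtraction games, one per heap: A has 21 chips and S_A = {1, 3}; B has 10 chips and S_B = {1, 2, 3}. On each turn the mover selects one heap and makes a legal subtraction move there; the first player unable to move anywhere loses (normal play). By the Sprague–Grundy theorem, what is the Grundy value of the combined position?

Heap A, S = {1, 3}:
G(0) = 0
G(1) = mex{0} = 1
G(2) = mex{1} = 0
G(3) = mex{0,0} = 1
G(4) = mex{1,1} = 0
G(5) = mex{0,0} = 1
G(6) = mex{1,1} = 0
G(7) = mex{0,0} = 1
G(8) = mex{1,1} = 0
G(9) = mex{0,0} = 1
G(10) = mex{1,1} = 0
G(11) = mex{0,0} = 1
G(12) = mex{1,1} = 0
G(13) = mex{0,0} = 1
G(14) = mex{1,1} = 0
G(15) = mex{0,0} = 1
G(16) = mex{1,1} = 0
G(17) = mex{0,0} = 1
G(18) = mex{1,1} = 0
G(19) = mex{0,0} = 1
G(20) = mex{1,1} = 0
G(21) = mex{0,0} = 1
G_A(21) = 1.
Heap B, S = {1, 2, 3}:
n :  0  1  2  3  4  5  6  7  8  9 10
G :  0  1  2  3  0  1  2  3  0  1  2
G_B(10) = 2.
Combined Grundy value = 1 ⊕ 2 = 3.

3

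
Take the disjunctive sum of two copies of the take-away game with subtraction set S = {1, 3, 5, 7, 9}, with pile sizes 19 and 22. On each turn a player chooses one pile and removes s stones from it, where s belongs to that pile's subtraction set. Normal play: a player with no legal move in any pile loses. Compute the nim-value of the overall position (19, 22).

All piles use S = {1, 3, 5, 7, 9}:
G(0) = 0
G(1) = mex{0} = 1
G(2) = mex{1} = 0
G(3) = mex{0,0} = 1
G(4) = mex{1,1} = 0
G(5) = mex{0,0,0} = 1
G(6) = mex{1,1,1} = 0
G(7) = mex{0,0,0,0} = 1
G(8) = mex{1,1,1,1} = 0
G(9) = mex{0,0,0,0,0} = 1
G(10) = mex{1,1,1,1,1} = 0
G(11) = mex{0,0,0,0,0} = 1
G(12) = mex{1,1,1,1,1} = 0
G(13) = mex{0,0,0,0,0} = 1
G(14) = mex{1,1,1,1,1} = 0
G(15) = mex{0,0,0,0,0} = 1
G(16) = mex{1,1,1,1,1} = 0
G(17) = mex{0,0,0,0,0} = 1
G(18) = mex{1,1,1,1,1} = 0
G(19) = mex{0,0,0,0,0} = 1
G(20) = mex{1,1,1,1,1} = 0
G(21) = mex{0,0,0,0,0} = 1
G(22) = mex{1,1,1,1,1} = 0
Pile A: G(19) = 1.
Pile B: G(22) = 0.
Combined Grundy value = 1 ⊕ 0 = 1.

1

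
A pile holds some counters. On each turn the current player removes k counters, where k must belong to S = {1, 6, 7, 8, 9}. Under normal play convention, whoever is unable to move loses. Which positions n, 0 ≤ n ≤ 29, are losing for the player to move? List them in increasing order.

n :  0  1  2  3  4  5  6  7  8  9 10 11 12 13 14 15 16 17 18 19 20 21 22 23 24 25 26 27 28 29
G :  0  1  0  1  0  1  2  3  2  3  2  3  4  5  0  1  0  1  0  1  2  3  2  3  2  3  4  5  0  1
P-positions are exactly the n with G(n) = 0.

0, 2, 4, 14, 16, 18, 28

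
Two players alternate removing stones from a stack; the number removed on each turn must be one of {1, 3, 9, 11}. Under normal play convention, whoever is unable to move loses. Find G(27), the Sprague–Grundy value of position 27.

1

n :  0  1  2  3  4  5  6  7  8  9 10 11 12 13 14 15 16 17 18 19 20 21 22 23 24 25 26 27
G :  0  1  0  1  0  1  0  1  0  1  0  1  0  1  0  1  0  1  0  1  0  1  0  1  0  1  0  1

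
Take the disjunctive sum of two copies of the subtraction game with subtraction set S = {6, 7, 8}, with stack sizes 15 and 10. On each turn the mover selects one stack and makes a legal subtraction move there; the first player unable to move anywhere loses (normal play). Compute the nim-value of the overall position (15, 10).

1

All stacks use S = {6, 7, 8}:
n :  0  1  2  3  4  5  6  7  8  9 10 11 12 13 14 15
G :  0  0  0  0  0  0  1  1  1  1  1  1  2  2  0  0
Stack A: G(15) = 0.
Stack B: G(10) = 1.
Combined Grundy value = 0 ⊕ 1 = 1.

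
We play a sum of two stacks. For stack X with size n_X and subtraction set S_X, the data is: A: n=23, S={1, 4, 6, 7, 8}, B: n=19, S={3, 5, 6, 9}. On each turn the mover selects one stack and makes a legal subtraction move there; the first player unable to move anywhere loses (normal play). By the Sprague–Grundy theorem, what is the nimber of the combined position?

0

Stack A, S = {1, 4, 6, 7, 8}:
G(0) = 0
G(1) = mex{0} = 1
G(2) = mex{1} = 0
G(3) = mex{0} = 1
G(4) = mex{1,0} = 2
G(5) = mex{2,1} = 0
G(6) = mex{0,0,0} = 1
G(7) = mex{1,1,1,0} = 2
G(8) = mex{2,2,0,1,0} = 3
G(9) = mex{3,0,1,0,1} = 2
G(10) = mex{2,1,2,1,0} = 3
G(11) = mex{3,2,0,2,1} = 4
G(12) = mex{4,3,1,0,2} = 5
G(13) = mex{5,2,2,1,0} = 3
G(14) = mex{3,3,3,2,1} = 0
G(15) = mex{0,4,2,3,2} = 1
G(16) = mex{1,5,3,2,3} = 0
G(17) = mex{0,3,4,3,2} = 1
G(18) = mex{1,0,5,4,3} = 2
G(19) = mex{2,1,3,5,4} = 0
G(20) = mex{0,0,0,3,5} = 1
G(21) = mex{1,1,1,0,3} = 2
G(22) = mex{2,2,0,1,0} = 3
G(23) = mex{3,0,1,0,1} = 2
G_A(23) = 2.
Stack B, S = {3, 5, 6, 9}:
G(0) = 0
G(1) = mex{} = 0
G(2) = mex{} = 0
G(3) = mex{0} = 1
G(4) = mex{0} = 1
G(5) = mex{0,0} = 1
G(6) = mex{1,0,0} = 2
G(7) = mex{1,0,0} = 2
G(8) = mex{1,1,0} = 2
G(9) = mex{2,1,1,0} = 3
G(10) = mex{2,1,1,0} = 3
G(11) = mex{2,2,1,0} = 3
G(12) = mex{3,2,2,1} = 0
G(13) = mex{3,2,2,1} = 0
G(14) = mex{3,3,2,1} = 0
G(15) = mex{0,3,3,2} = 1
G(16) = mex{0,3,3,2} = 1
G(17) = mex{0,0,3,2} = 1
G(18) = mex{1,0,0,3} = 2
G(19) = mex{1,0,0,3} = 2
G_B(19) = 2.
Combined Grundy value = 2 ⊕ 2 = 0.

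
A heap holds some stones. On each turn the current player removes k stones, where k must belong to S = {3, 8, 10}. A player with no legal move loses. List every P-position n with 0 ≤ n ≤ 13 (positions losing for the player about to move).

0, 1, 2, 6, 7, 13

G(0) = 0
G(1) = mex{} = 0
G(2) = mex{} = 0
G(3) = mex{0} = 1
G(4) = mex{0} = 1
G(5) = mex{0} = 1
G(6) = mex{1} = 0
G(7) = mex{1} = 0
G(8) = mex{1,0} = 2
G(9) = mex{0,0} = 1
G(10) = mex{0,0,0} = 1
G(11) = mex{2,1,0} = 3
G(12) = mex{1,1,0} = 2
G(13) = mex{1,1,1} = 0
P-positions are exactly the n with G(n) = 0.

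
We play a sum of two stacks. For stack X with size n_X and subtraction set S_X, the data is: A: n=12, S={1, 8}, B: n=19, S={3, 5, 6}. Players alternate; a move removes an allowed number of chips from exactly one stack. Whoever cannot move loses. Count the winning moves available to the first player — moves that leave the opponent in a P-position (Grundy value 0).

Stack A, S = {1, 8}:
n :  0  1  2  3  4  5  6  7  8  9 10 11 12
G :  0  1  0  1  0  1  0  1  2  0  1  0  1
G_A(12) = 1.
Stack B, S = {3, 5, 6}:
G(0) = 0
G(1) = mex{} = 0
G(2) = mex{} = 0
G(3) = mex{0} = 1
G(4) = mex{0} = 1
G(5) = mex{0,0} = 1
G(6) = mex{1,0,0} = 2
G(7) = mex{1,0,0} = 2
G(8) = mex{1,1,0} = 2
G(9) = mex{2,1,1} = 0
G(10) = mex{2,1,1} = 0
G(11) = mex{2,2,1} = 0
G(12) = mex{0,2,2} = 1
G(13) = mex{0,2,2} = 1
G(14) = mex{0,0,2} = 1
G(15) = mex{1,0,0} = 2
G(16) = mex{1,0,0} = 2
G(17) = mex{1,1,0} = 2
G(18) = mex{2,1,1} = 0
G(19) = mex{2,1,1} = 0
G_B(19) = 0.
Combined Grundy value = 1 ⊕ 0 = 1.
A winning move leaves total XOR = 0, i.e. changes one component's Grundy value g to g ⊕ X where X is the current total.
Stack A: need g' = 1⊕1 = 0. Options: 12−1→G=0, 12−8→G=0. Hits: 2.
Stack B: need g' = 0⊕1 = 1. Options: 19−3→G=2, 19−5→G=1, 19−6→G=1. Hits: 2.

4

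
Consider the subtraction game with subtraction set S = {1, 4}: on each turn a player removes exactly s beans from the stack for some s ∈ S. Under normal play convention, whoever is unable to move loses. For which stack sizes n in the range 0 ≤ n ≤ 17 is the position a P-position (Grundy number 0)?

G(0) = 0
G(1) = mex{0} = 1
G(2) = mex{1} = 0
G(3) = mex{0} = 1
G(4) = mex{1,0} = 2
G(5) = mex{2,1} = 0
G(6) = mex{0,0} = 1
G(7) = mex{1,1} = 0
G(8) = mex{0,2} = 1
G(9) = mex{1,0} = 2
G(10) = mex{2,1} = 0
G(11) = mex{0,0} = 1
G(12) = mex{1,1} = 0
G(13) = mex{0,2} = 1
G(14) = mex{1,0} = 2
G(15) = mex{2,1} = 0
G(16) = mex{0,0} = 1
G(17) = mex{1,1} = 0
P-positions are exactly the n with G(n) = 0.

0, 2, 5, 7, 10, 12, 15, 17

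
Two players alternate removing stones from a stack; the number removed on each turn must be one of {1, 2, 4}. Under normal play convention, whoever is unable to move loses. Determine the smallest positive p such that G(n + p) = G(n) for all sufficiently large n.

G(0) = 0
G(1) = mex{0} = 1
G(2) = mex{1,0} = 2
G(3) = mex{2,1} = 0
G(4) = mex{0,2,0} = 1
G(5) = mex{1,0,1} = 2
G(6) = mex{2,1,2} = 0
G(7) = mex{0,2,0} = 1
G(8) = mex{1,0,1} = 2
G(9) = mex{2,1,2} = 0
G(10) = mex{0,2,0} = 1
G(11) = mex{1,0,1} = 2
G(12) = mex{2,1,2} = 0
G(13) = mex{0,2,0} = 1
G(14) = mex{1,0,1} = 2
G(n+3) = G(n) holds for n = 0,…,3 (a full window of length max(S) = 4), so the sequence is purely periodic with period 3.

3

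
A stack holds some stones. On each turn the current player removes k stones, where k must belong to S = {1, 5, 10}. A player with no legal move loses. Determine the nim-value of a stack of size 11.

n :  0  1  2  3  4  5  6  7  8  9 10 11
G :  0  1  0  1  0  1  0  1  0  1  2  3

3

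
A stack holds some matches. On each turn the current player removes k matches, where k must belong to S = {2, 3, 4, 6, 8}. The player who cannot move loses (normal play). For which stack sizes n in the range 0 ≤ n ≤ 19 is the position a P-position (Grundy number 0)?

0, 1, 10, 11

n :  0  1  2  3  4  5  6  7  8  9 10 11 12 13 14 15 16 17 18 19
G :  0  0  1  1  2  2  3  3  4  4  0  0  1  1  2  2  3  3  4  4
P-positions are exactly the n with G(n) = 0.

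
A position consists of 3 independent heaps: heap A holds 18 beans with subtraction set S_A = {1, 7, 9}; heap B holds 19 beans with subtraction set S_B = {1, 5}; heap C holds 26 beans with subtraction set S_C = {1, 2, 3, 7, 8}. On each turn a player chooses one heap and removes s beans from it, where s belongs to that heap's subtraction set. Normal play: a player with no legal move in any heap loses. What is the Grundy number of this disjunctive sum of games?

5

Heap A, S = {1, 7, 9}:
n :  0  1  2  3  4  5  6  7  8  9 10 11 12 13 14 15 16 17 18
G :  0  1  0  1  0  1  0  1  0  1  0  1  0  1  0  1  0  1  0
G_A(18) = 0.
Heap B, S = {1, 5}:
n :  0  1  2  3  4  5  6  7  8  9 10 11 12 13 14 15 16 17 18 19
G :  0  1  0  1  0  1  0  1  0  1  0  1  0  1  0  1  0  1  0  1
G_B(19) = 1.
Heap C, S = {1, 2, 3, 7, 8}:
n :  0  1  2  3  4  5  6  7  8  9 10 11 12 13 14 15 16 17 18 19 20 21 22 23 24 25 26
G :  0  1  2  3  0  1  2  3  4  0  1  2  3  0  1  2  3  4  0  1  2  3  0  1  2  3  4
G_C(26) = 4.
Combined Grundy value = 0 ⊕ 1 ⊕ 4 = 5.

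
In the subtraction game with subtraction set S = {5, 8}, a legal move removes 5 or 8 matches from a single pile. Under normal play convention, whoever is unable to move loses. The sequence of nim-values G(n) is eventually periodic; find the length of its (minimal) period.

n :  0  1  2  3  4  5  6  7  8  9 10 11 12 13 14 15 16 17 18 19 20 21 22 23 24 25 26 27
G :  0  0  0  0  0  1  1  1  1  1  2  2  2  0  0  0  0  0  1  1  1  1  1  2  2  2  0  0
G(n+13) = G(n) holds for n = 0,…,7 (a full window of length max(S) = 8), so the sequence is purely periodic with period 13.

13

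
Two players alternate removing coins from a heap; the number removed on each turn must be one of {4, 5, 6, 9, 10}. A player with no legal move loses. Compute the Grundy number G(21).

n :  0  1  2  3  4  5  6  7  8  9 10 11 12 13 14 15 16 17 18 19 20 21
G :  0  0  0  0  1  1  1  1  2  2  2  2  3  3  0  0  0  0  1  1  1  1

1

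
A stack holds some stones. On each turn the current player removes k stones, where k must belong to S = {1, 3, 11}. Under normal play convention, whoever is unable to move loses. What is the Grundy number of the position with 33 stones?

G(0) = 0
G(1) = mex{0} = 1
G(2) = mex{1} = 0
G(3) = mex{0,0} = 1
G(4) = mex{1,1} = 0
G(5) = mex{0,0} = 1
G(6) = mex{1,1} = 0
G(7) = mex{0,0} = 1
G(8) = mex{1,1} = 0
G(9) = mex{0,0} = 1
G(10) = mex{1,1} = 0
G(11) = mex{0,0,0} = 1
G(12) = mex{1,1,1} = 0
G(13) = mex{0,0,0} = 1
G(14) = mex{1,1,1} = 0
G(15) = mex{0,0,0} = 1
G(16) = mex{1,1,1} = 0
G(17) = mex{0,0,0} = 1
G(18) = mex{1,1,1} = 0
G(19) = mex{0,0,0} = 1
G(20) = mex{1,1,1} = 0
G(21) = mex{0,0,0} = 1
G(22) = mex{1,1,1} = 0
G(23) = mex{0,0,0} = 1
G(24) = mex{1,1,1} = 0
G(25) = mex{0,0,0} = 1
G(26) = mex{1,1,1} = 0
G(27) = mex{0,0,0} = 1
G(28) = mex{1,1,1} = 0
G(29) = mex{0,0,0} = 1
G(30) = mex{1,1,1} = 0
G(31) = mex{0,0,0} = 1
G(32) = mex{1,1,1} = 0
G(33) = mex{0,0,0} = 1

1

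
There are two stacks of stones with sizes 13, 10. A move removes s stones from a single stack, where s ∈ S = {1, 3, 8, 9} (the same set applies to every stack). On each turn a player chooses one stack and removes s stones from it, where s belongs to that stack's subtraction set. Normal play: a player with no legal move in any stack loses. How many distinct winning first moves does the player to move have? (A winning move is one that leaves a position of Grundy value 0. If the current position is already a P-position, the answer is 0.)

All stacks use S = {1, 3, 8, 9}:
n :  0  1  2  3  4  5  6  7  8  9 10 11 12 13
G :  0  1  0  1  0  1  0  1  2  3  2  3  2  3
Stack A: G(13) = 3.
Stack B: G(10) = 2.
Combined Grundy value = 3 ⊕ 2 = 1.
A winning move leaves total XOR = 0, i.e. changes one component's Grundy value g to g ⊕ X where X is the current total.
Stack A: need g' = 3⊕1 = 2. Options: 13−1→G=2, 13−3→G=2, 13−8→G=1, 13−9→G=0. Hits: 2.
Stack B: need g' = 2⊕1 = 3. Options: 10−1→G=3, 10−3→G=1, 10−8→G=0, 10−9→G=1. Hits: 1.

3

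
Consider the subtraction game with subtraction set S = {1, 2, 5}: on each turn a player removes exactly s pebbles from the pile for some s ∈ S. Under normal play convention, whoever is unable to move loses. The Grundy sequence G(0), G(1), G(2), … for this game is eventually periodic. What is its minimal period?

3

G(0) = 0
G(1) = mex{0} = 1
G(2) = mex{1,0} = 2
G(3) = mex{2,1} = 0
G(4) = mex{0,2} = 1
G(5) = mex{1,0,0} = 2
G(6) = mex{2,1,1} = 0
G(7) = mex{0,2,2} = 1
G(8) = mex{1,0,0} = 2
G(9) = mex{2,1,1} = 0
G(10) = mex{0,2,2} = 1
G(11) = mex{1,0,0} = 2
G(12) = mex{2,1,1} = 0
G(13) = mex{0,2,2} = 1
G(14) = mex{1,0,0} = 2
G(n+3) = G(n) holds for n = 0,…,4 (a full window of length max(S) = 5), so the sequence is purely periodic with period 3.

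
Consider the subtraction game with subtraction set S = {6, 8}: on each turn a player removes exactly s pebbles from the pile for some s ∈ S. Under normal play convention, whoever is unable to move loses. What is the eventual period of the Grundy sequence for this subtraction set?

14

G(0) = 0
G(1) = mex{} = 0
G(2) = mex{} = 0
G(3) = mex{} = 0
G(4) = mex{} = 0
G(5) = mex{} = 0
G(6) = mex{0} = 1
G(7) = mex{0} = 1
G(8) = mex{0,0} = 1
G(9) = mex{0,0} = 1
G(10) = mex{0,0} = 1
G(11) = mex{0,0} = 1
G(12) = mex{1,0} = 2
G(13) = mex{1,0} = 2
G(14) = mex{1,1} = 0
G(15) = mex{1,1} = 0
G(16) = mex{1,1} = 0
G(17) = mex{1,1} = 0
G(18) = mex{2,1} = 0
G(19) = mex{2,1} = 0
G(20) = mex{0,2} = 1
G(21) = mex{0,2} = 1
G(22) = mex{0,0} = 1
G(23) = mex{0,0} = 1
G(24) = mex{0,0} = 1
G(25) = mex{0,0} = 1
G(26) = mex{1,0} = 2
G(27) = mex{1,0} = 2
G(28) = mex{1,1} = 0
G(29) = mex{1,1} = 0
G(n+14) = G(n) holds for n = 0,…,7 (a full window of length max(S) = 8), so the sequence is purely periodic with period 14.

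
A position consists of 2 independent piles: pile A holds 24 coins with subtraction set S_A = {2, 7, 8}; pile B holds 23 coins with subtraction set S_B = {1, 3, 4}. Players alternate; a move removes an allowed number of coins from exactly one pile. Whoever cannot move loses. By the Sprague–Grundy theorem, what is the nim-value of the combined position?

0

Pile A, S = {2, 7, 8}:
n :  0  1  2  3  4  5  6  7  8  9 10 11 12 13 14 15 16 17 18 19 20 21 22 23 24
G :  0  0  1  1  0  0  1  1  2  2  0  3  1  2  0  0  1  1  2  0  0  1  1  2  0
G_A(24) = 0.
Pile B, S = {1, 3, 4}:
G(0) = 0
G(1) = mex{0} = 1
G(2) = mex{1} = 0
G(3) = mex{0,0} = 1
G(4) = mex{1,1,0} = 2
G(5) = mex{2,0,1} = 3
G(6) = mex{3,1,0} = 2
G(7) = mex{2,2,1} = 0
G(8) = mex{0,3,2} = 1
G(9) = mex{1,2,3} = 0
G(10) = mex{0,0,2} = 1
G(11) = mex{1,1,0} = 2
G(12) = mex{2,0,1} = 3
G(13) = mex{3,1,0} = 2
G(14) = mex{2,2,1} = 0
G(15) = mex{0,3,2} = 1
G(16) = mex{1,2,3} = 0
G(17) = mex{0,0,2} = 1
G(18) = mex{1,1,0} = 2
G(19) = mex{2,0,1} = 3
G(20) = mex{3,1,0} = 2
G(21) = mex{2,2,1} = 0
G(22) = mex{0,3,2} = 1
G(23) = mex{1,2,3} = 0
G_B(23) = 0.
Combined Grundy value = 0 ⊕ 0 = 0.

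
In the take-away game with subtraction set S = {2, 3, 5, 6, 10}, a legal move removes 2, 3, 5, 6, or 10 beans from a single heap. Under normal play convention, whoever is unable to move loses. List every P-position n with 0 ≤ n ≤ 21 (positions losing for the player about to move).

G(0) = 0
G(1) = mex{} = 0
G(2) = mex{0} = 1
G(3) = mex{0,0} = 1
G(4) = mex{1,0} = 2
G(5) = mex{1,1,0} = 2
G(6) = mex{2,1,0,0} = 3
G(7) = mex{2,2,1,0} = 3
G(8) = mex{3,2,1,1} = 0
G(9) = mex{3,3,2,1} = 0
G(10) = mex{0,3,2,2,0} = 1
G(11) = mex{0,0,3,2,0} = 1
G(12) = mex{1,0,3,3,1} = 2
G(13) = mex{1,1,0,3,1} = 2
G(14) = mex{2,1,0,0,2} = 3
G(15) = mex{2,2,1,0,2} = 3
G(16) = mex{3,2,1,1,3} = 0
G(17) = mex{3,3,2,1,3} = 0
G(18) = mex{0,3,2,2,0} = 1
G(19) = mex{0,0,3,2,0} = 1
G(20) = mex{1,0,3,3,1} = 2
G(21) = mex{1,1,0,3,1} = 2
P-positions are exactly the n with G(n) = 0.

0, 1, 8, 9, 16, 17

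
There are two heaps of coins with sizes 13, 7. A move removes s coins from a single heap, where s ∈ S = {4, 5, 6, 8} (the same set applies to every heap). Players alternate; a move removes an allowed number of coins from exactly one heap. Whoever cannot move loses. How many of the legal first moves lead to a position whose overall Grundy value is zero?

All heaps use S = {4, 5, 6, 8}:
n :  0  1  2  3  4  5  6  7  8  9 10 11 12 13
G :  0  0  0  0  1  1  1  1  2  2  2  2  0  0
Heap A: G(13) = 0.
Heap B: G(7) = 1.
Combined Grundy value = 0 ⊕ 1 = 1.
A winning move leaves total XOR = 0, i.e. changes one component's Grundy value g to g ⊕ X where X is the current total.
Heap A: need g' = 0⊕1 = 1. Options: 13−4→G=2, 13−5→G=2, 13−6→G=1, 13−8→G=1. Hits: 2.
Heap B: need g' = 1⊕1 = 0. Options: 7−4→G=0, 7−5→G=0, 7−6→G=0. Hits: 3.

5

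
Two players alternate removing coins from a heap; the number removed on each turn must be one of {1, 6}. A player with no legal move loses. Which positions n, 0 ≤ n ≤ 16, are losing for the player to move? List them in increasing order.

n :  0  1  2  3  4  5  6  7  8  9 10 11 12 13 14 15 16
G :  0  1  0  1  0  1  2  0  1  0  1  0  1  2  0  1  0
P-positions are exactly the n with G(n) = 0.

0, 2, 4, 7, 9, 11, 14, 16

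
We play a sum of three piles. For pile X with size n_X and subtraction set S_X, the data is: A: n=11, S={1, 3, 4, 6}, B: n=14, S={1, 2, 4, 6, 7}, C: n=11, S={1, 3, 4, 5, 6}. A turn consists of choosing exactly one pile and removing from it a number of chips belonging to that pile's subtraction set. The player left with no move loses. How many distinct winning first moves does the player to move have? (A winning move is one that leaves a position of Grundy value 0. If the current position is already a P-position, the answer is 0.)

4

Pile A, S = {1, 3, 4, 6}:
G(0) = 0
G(1) = mex{0} = 1
G(2) = mex{1} = 0
G(3) = mex{0,0} = 1
G(4) = mex{1,1,0} = 2
G(5) = mex{2,0,1} = 3
G(6) = mex{3,1,0,0} = 2
G(7) = mex{2,2,1,1} = 0
G(8) = mex{0,3,2,0} = 1
G(9) = mex{1,2,3,1} = 0
G(10) = mex{0,0,2,2} = 1
G(11) = mex{1,1,0,3} = 2
G_A(11) = 2.
Pile B, S = {1, 2, 4, 6, 7}:
n :  0  1  2  3  4  5  6  7  8  9 10 11 12 13 14
G :  0  1  2  0  1  2  3  4  0  1  2  0  1  2  3
G_B(14) = 3.
Pile C, S = {1, 3, 4, 5, 6}:
n :  0  1  2  3  4  5  6  7  8  9 10 11
G :  0  1  0  1  2  3  2  3  4  0  1  0
G_C(11) = 0.
Combined Grundy value = 2 ⊕ 3 ⊕ 0 = 1.
A winning move leaves total XOR = 0, i.e. changes one component's Grundy value g to g ⊕ X where X is the current total.
Pile A: need g' = 2⊕1 = 3. Options: 11−1→G=1, 11−3→G=1, 11−4→G=0, 11−6→G=3. Hits: 1.
Pile B: need g' = 3⊕1 = 2. Options: 14−1→G=2, 14−2→G=1, 14−4→G=2, 14−6→G=0, 14−7→G=4. Hits: 2.
Pile C: need g' = 0⊕1 = 1. Options: 11−1→G=1, 11−3→G=4, 11−4→G=3, 11−5→G=2, 11−6→G=3. Hits: 1.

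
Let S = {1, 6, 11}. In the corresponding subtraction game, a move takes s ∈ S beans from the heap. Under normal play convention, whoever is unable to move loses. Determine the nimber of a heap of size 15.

G(0) = 0
G(1) = mex{0} = 1
G(2) = mex{1} = 0
G(3) = mex{0} = 1
G(4) = mex{1} = 0
G(5) = mex{0} = 1
G(6) = mex{1,0} = 2
G(7) = mex{2,1} = 0
G(8) = mex{0,0} = 1
G(9) = mex{1,1} = 0
G(10) = mex{0,0} = 1
G(11) = mex{1,1,0} = 2
G(12) = mex{2,2,1} = 0
G(13) = mex{0,0,0} = 1
G(14) = mex{1,1,1} = 0
G(15) = mex{0,0,0} = 1

1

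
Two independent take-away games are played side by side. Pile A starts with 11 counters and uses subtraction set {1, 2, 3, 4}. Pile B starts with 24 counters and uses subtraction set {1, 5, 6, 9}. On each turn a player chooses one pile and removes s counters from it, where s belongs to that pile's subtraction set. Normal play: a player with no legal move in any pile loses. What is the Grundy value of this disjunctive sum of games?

1

Pile A, S = {1, 2, 3, 4}:
n :  0  1  2  3  4  5  6  7  8  9 10 11
G :  0  1  2  3  4  0  1  2  3  4  0  1
G_A(11) = 1.
Pile B, S = {1, 5, 6, 9}:
G(0) = 0
G(1) = mex{0} = 1
G(2) = mex{1} = 0
G(3) = mex{0} = 1
G(4) = mex{1} = 0
G(5) = mex{0,0} = 1
G(6) = mex{1,1,0} = 2
G(7) = mex{2,0,1} = 3
G(8) = mex{3,1,0} = 2
G(9) = mex{2,0,1,0} = 3
G(10) = mex{3,1,0,1} = 2
G(11) = mex{2,2,1,0} = 3
G(12) = mex{3,3,2,1} = 0
G(13) = mex{0,2,3,0} = 1
G(14) = mex{1,3,2,1} = 0
G(15) = mex{0,2,3,2} = 1
G(16) = mex{1,3,2,3} = 0
G(17) = mex{0,0,3,2} = 1
G(18) = mex{1,1,0,3} = 2
G(19) = mex{2,0,1,2} = 3
G(20) = mex{3,1,0,3} = 2
G(21) = mex{2,0,1,0} = 3
G(22) = mex{3,1,0,1} = 2
G(23) = mex{2,2,1,0} = 3
G(24) = mex{3,3,2,1} = 0
G_B(24) = 0.
Combined Grundy value = 1 ⊕ 0 = 1.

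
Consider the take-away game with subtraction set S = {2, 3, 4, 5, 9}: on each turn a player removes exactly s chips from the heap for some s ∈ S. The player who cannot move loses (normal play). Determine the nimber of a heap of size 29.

0

G(0) = 0
G(1) = mex{} = 0
G(2) = mex{0} = 1
G(3) = mex{0,0} = 1
G(4) = mex{1,0,0} = 2
G(5) = mex{1,1,0,0} = 2
G(6) = mex{2,1,1,0} = 3
G(7) = mex{2,2,1,1} = 0
G(8) = mex{3,2,2,1} = 0
G(9) = mex{0,3,2,2,0} = 1
G(10) = mex{0,0,3,2,0} = 1
G(11) = mex{1,0,0,3,1} = 2
G(12) = mex{1,1,0,0,1} = 2
G(13) = mex{2,1,1,0,2} = 3
G(14) = mex{2,2,1,1,2} = 0
G(15) = mex{3,2,2,1,3} = 0
G(16) = mex{0,3,2,2,0} = 1
G(17) = mex{0,0,3,2,0} = 1
G(18) = mex{1,0,0,3,1} = 2
G(19) = mex{1,1,0,0,1} = 2
G(20) = mex{2,1,1,0,2} = 3
G(21) = mex{2,2,1,1,2} = 0
G(22) = mex{3,2,2,1,3} = 0
G(23) = mex{0,3,2,2,0} = 1
G(24) = mex{0,0,3,2,0} = 1
G(25) = mex{1,0,0,3,1} = 2
G(26) = mex{1,1,0,0,1} = 2
G(27) = mex{2,1,1,0,2} = 3
G(28) = mex{2,2,1,1,2} = 0
G(29) = mex{3,2,2,1,3} = 0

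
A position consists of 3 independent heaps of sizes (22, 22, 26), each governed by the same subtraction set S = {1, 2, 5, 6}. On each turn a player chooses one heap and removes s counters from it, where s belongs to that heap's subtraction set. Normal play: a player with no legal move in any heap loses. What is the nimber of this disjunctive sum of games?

All heaps use S = {1, 2, 5, 6}:
n :  0  1  2  3  4  5  6  7  8  9 10 11 12 13 14 15 16 17 18 19 20 21 22 23 24 25 26
G :  0  1  2  0  1  2  3  0  1  2  0  1  2  3  0  1  2  0  1  2  3  0  1  2  0  1  2
Heap A: G(22) = 1.
Heap B: G(22) = 1.
Heap C: G(26) = 2.
Combined Grundy value = 1 ⊕ 1 ⊕ 2 = 2.

2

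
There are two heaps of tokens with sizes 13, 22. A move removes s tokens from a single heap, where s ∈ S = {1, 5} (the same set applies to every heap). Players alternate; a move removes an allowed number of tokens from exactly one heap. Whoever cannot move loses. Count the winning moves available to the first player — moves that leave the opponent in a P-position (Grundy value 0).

All heaps use S = {1, 5}:
n :  0  1  2  3  4  5  6  7  8  9 10 11 12 13 14 15 16 17 18 19 20 21 22
G :  0  1  0  1  0  1  0  1  0  1  0  1  0  1  0  1  0  1  0  1  0  1  0
Heap A: G(13) = 1.
Heap B: G(22) = 0.
Combined Grundy value = 1 ⊕ 0 = 1.
A winning move leaves total XOR = 0, i.e. changes one component's Grundy value g to g ⊕ X where X is the current total.
Heap A: need g' = 1⊕1 = 0. Options: 13−1→G=0, 13−5→G=0. Hits: 2.
Heap B: need g' = 0⊕1 = 1. Options: 22−1→G=1, 22−5→G=1. Hits: 2.

4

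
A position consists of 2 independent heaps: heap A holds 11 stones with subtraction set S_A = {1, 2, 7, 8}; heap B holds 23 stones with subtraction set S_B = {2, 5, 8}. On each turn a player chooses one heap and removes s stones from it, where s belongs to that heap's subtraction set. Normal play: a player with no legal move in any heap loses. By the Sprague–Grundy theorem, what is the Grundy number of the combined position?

Heap A, S = {1, 2, 7, 8}:
n :  0  1  2  3  4  5  6  7  8  9 10 11
G :  0  1  2  0  1  2  0  1  2  0  1  2
G_A(11) = 2.
Heap B, S = {2, 5, 8}:
n :  0  1  2  3  4  5  6  7  8  9 10 11 12 13 14 15 16 17 18 19 20 21 22 23
G :  0  0  1  1  0  2  1  0  2  1  0  0  1  1  0  2  1  0  2  1  0  0  1  1
G_B(23) = 1.
Combined Grundy value = 2 ⊕ 1 = 3.

3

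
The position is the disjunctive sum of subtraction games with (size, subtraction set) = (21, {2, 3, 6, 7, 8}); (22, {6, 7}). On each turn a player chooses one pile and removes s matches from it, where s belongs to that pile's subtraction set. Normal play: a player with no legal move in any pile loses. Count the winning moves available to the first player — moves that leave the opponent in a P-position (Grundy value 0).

Pile A, S = {2, 3, 6, 7, 8}:
n :  0  1  2  3  4  5  6  7  8  9 10 11 12 13 14 15 16 17 18 19 20 21
G :  0  0  1  1  2  0  3  1  2  2  0  3  1  2  0  0  1  1  2  0  3  1
G_A(21) = 1.
Pile B, S = {6, 7}:
n :  0  1  2  3  4  5  6  7  8  9 10 11 12 13 14 15 16 17 18 19 20 21 22
G :  0  0  0  0  0  0  1  1  1  1  1  1  2  0  0  0  0  0  0  1  1  1  1
G_B(22) = 1.
Combined Grundy value = 1 ⊕ 1 = 0.
A winning move leaves total XOR = 0, i.e. changes one component's Grundy value g to g ⊕ X where X is the current total.
Pile A: target g' = 1⊕0 = 1, but every legal move changes the Grundy value (mex property), so 0 moves.
Pile B: target g' = 1⊕0 = 1, but every legal move changes the Grundy value (mex property), so 0 moves.

0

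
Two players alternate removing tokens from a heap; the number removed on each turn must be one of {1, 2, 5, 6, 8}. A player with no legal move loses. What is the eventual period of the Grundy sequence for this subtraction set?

7

G(0) = 0
G(1) = mex{0} = 1
G(2) = mex{1,0} = 2
G(3) = mex{2,1} = 0
G(4) = mex{0,2} = 1
G(5) = mex{1,0,0} = 2
G(6) = mex{2,1,1,0} = 3
G(7) = mex{3,2,2,1} = 0
G(8) = mex{0,3,0,2,0} = 1
G(9) = mex{1,0,1,0,1} = 2
G(10) = mex{2,1,2,1,2} = 0
G(11) = mex{0,2,3,2,0} = 1
G(12) = mex{1,0,0,3,1} = 2
G(13) = mex{2,1,1,0,2} = 3
G(14) = mex{3,2,2,1,3} = 0
G(15) = mex{0,3,0,2,0} = 1
G(16) = mex{1,0,1,0,1} = 2
G(n+7) = G(n) holds for n = 0,…,7 (a full window of length max(S) = 8), so the sequence is purely periodic with period 7.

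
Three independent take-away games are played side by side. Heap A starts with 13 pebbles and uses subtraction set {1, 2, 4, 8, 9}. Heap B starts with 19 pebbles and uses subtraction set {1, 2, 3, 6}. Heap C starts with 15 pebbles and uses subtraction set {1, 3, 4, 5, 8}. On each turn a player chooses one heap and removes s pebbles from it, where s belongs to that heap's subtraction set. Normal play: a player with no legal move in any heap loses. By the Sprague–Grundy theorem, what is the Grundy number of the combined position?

1

Heap A, S = {1, 2, 4, 8, 9}:
G(0) = 0
G(1) = mex{0} = 1
G(2) = mex{1,0} = 2
G(3) = mex{2,1} = 0
G(4) = mex{0,2,0} = 1
G(5) = mex{1,0,1} = 2
G(6) = mex{2,1,2} = 0
G(7) = mex{0,2,0} = 1
G(8) = mex{1,0,1,0} = 2
G(9) = mex{2,1,2,1,0} = 3
G(10) = mex{3,2,0,2,1} = 4
G(11) = mex{4,3,1,0,2} = 5
G(12) = mex{5,4,2,1,0} = 3
G(13) = mex{3,5,3,2,1} = 0
G_A(13) = 0.
Heap B, S = {1, 2, 3, 6}:
G(0) = 0
G(1) = mex{0} = 1
G(2) = mex{1,0} = 2
G(3) = mex{2,1,0} = 3
G(4) = mex{3,2,1} = 0
G(5) = mex{0,3,2} = 1
G(6) = mex{1,0,3,0} = 2
G(7) = mex{2,1,0,1} = 3
G(8) = mex{3,2,1,2} = 0
G(9) = mex{0,3,2,3} = 1
G(10) = mex{1,0,3,0} = 2
G(11) = mex{2,1,0,1} = 3
G(12) = mex{3,2,1,2} = 0
G(13) = mex{0,3,2,3} = 1
G(14) = mex{1,0,3,0} = 2
G(15) = mex{2,1,0,1} = 3
G(16) = mex{3,2,1,2} = 0
G(17) = mex{0,3,2,3} = 1
G(18) = mex{1,0,3,0} = 2
G(19) = mex{2,1,0,1} = 3
G_B(19) = 3.
Heap C, S = {1, 3, 4, 5, 8}:
G(0) = 0
G(1) = mex{0} = 1
G(2) = mex{1} = 0
G(3) = mex{0,0} = 1
G(4) = mex{1,1,0} = 2
G(5) = mex{2,0,1,0} = 3
G(6) = mex{3,1,0,1} = 2
G(7) = mex{2,2,1,0} = 3
G(8) = mex{3,3,2,1,0} = 4
G(9) = mex{4,2,3,2,1} = 0
G(10) = mex{0,3,2,3,0} = 1
G(11) = mex{1,4,3,2,1} = 0
G(12) = mex{0,0,4,3,2} = 1
G(13) = mex{1,1,0,4,3} = 2
G(14) = mex{2,0,1,0,2} = 3
G(15) = mex{3,1,0,1,3} = 2
G_C(15) = 2.
Combined Grundy value = 0 ⊕ 3 ⊕ 2 = 1.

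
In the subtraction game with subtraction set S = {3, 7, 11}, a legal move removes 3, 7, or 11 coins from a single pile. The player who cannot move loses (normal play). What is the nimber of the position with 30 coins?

0

n :  0  1  2  3  4  5  6  7  8  9 10 11 12 13 14 15 16 17 18 19 20 21 22 23 24 25 26 27 28 29 30
G :  0  0  0  1  1  1  0  2  2  1  0  3  2  1  0  0  0  1  1  1  0  2  2  1  0  3  2  1  0  0  0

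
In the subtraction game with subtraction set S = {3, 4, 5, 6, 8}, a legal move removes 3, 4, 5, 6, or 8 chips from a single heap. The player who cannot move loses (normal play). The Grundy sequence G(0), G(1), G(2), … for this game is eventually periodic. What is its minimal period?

11

n :  0  1  2  3  4  5  6  7  8  9 10 11 12 13 14 15 16 17 18 19 20 21 22 23
G :  0  0  0  1  1  1  2  2  2  3  3  0  0  0  1  1  1  2  2  2  3  3  0  0
G(n+11) = G(n) holds for n = 0,…,7 (a full window of length max(S) = 8), so the sequence is purely periodic with period 11.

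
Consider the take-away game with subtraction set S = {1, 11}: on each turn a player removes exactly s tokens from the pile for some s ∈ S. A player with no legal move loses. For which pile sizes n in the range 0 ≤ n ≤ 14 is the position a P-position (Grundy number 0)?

0, 2, 4, 6, 8, 10, 12, 14

n :  0  1  2  3  4  5  6  7  8  9 10 11 12 13 14
G :  0  1  0  1  0  1  0  1  0  1  0  1  0  1  0
P-positions are exactly the n with G(n) = 0.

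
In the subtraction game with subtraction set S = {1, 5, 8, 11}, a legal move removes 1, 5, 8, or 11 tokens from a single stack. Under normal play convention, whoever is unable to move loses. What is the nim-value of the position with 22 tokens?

0

G(0) = 0
G(1) = mex{0} = 1
G(2) = mex{1} = 0
G(3) = mex{0} = 1
G(4) = mex{1} = 0
G(5) = mex{0,0} = 1
G(6) = mex{1,1} = 0
G(7) = mex{0,0} = 1
G(8) = mex{1,1,0} = 2
G(9) = mex{2,0,1} = 3
G(10) = mex{3,1,0} = 2
G(11) = mex{2,0,1,0} = 3
G(12) = mex{3,1,0,1} = 2
G(13) = mex{2,2,1,0} = 3
G(14) = mex{3,3,0,1} = 2
G(15) = mex{2,2,1,0} = 3
G(16) = mex{3,3,2,1} = 0
G(17) = mex{0,2,3,0} = 1
G(18) = mex{1,3,2,1} = 0
G(19) = mex{0,2,3,2} = 1
G(20) = mex{1,3,2,3} = 0
G(21) = mex{0,0,3,2} = 1
G(22) = mex{1,1,2,3} = 0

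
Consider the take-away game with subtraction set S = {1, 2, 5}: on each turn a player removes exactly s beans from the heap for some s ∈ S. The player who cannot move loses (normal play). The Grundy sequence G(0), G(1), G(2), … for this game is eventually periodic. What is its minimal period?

n :  0  1  2  3  4  5  6  7  8  9 10 11 12 13 14
G :  0  1  2  0  1  2  0  1  2  0  1  2  0  1  2
G(n+3) = G(n) holds for n = 0,…,4 (a full window of length max(S) = 5), so the sequence is purely periodic with period 3.

3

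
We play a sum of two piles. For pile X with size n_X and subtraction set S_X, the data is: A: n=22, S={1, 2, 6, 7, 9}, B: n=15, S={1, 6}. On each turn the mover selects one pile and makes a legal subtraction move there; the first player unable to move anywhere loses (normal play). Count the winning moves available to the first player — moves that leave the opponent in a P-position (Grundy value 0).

1

Pile A, S = {1, 2, 6, 7, 9}:
G(0) = 0
G(1) = mex{0} = 1
G(2) = mex{1,0} = 2
G(3) = mex{2,1} = 0
G(4) = mex{0,2} = 1
G(5) = mex{1,0} = 2
G(6) = mex{2,1,0} = 3
G(7) = mex{3,2,1,0} = 4
G(8) = mex{4,3,2,1} = 0
G(9) = mex{0,4,0,2,0} = 1
G(10) = mex{1,0,1,0,1} = 2
G(11) = mex{2,1,2,1,2} = 0
G(12) = mex{0,2,3,2,0} = 1
G(13) = mex{1,0,4,3,1} = 2
G(14) = mex{2,1,0,4,2} = 3
G(15) = mex{3,2,1,0,3} = 4
G(16) = mex{4,3,2,1,4} = 0
G(17) = mex{0,4,0,2,0} = 1
G(18) = mex{1,0,1,0,1} = 2
G(19) = mex{2,1,2,1,2} = 0
G(20) = mex{0,2,3,2,0} = 1
G(21) = mex{1,0,4,3,1} = 2
G(22) = mex{2,1,0,4,2} = 3
G_A(22) = 3.
Pile B, S = {1, 6}:
n :  0  1  2  3  4  5  6  7  8  9 10 11 12 13 14 15
G :  0  1  0  1  0  1  2  0  1  0  1  0  1  2  0  1
G_B(15) = 1.
Combined Grundy value = 3 ⊕ 1 = 2.
A winning move leaves total XOR = 0, i.e. changes one component's Grundy value g to g ⊕ X where X is the current total.
Pile A: need g' = 3⊕2 = 1. Options: 22−1→G=2, 22−2→G=1, 22−6→G=0, 22−7→G=4, 22−9→G=2. Hits: 1.
Pile B: need g' = 1⊕2 = 3. Options: 15−1→G=0, 15−6→G=0. Hits: 0.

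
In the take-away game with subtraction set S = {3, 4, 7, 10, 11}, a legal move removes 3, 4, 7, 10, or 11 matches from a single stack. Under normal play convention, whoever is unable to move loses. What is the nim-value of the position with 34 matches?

G(0) = 0
G(1) = mex{} = 0
G(2) = mex{} = 0
G(3) = mex{0} = 1
G(4) = mex{0,0} = 1
G(5) = mex{0,0} = 1
G(6) = mex{1,0} = 2
G(7) = mex{1,1,0} = 2
G(8) = mex{1,1,0} = 2
G(9) = mex{2,1,0} = 3
G(10) = mex{2,2,1,0} = 3
G(11) = mex{2,2,1,0,0} = 3
G(12) = mex{3,2,1,0,0} = 4
G(13) = mex{3,3,2,1,0} = 4
G(14) = mex{3,3,2,1,1} = 0
G(15) = mex{4,3,2,1,1} = 0
G(16) = mex{4,4,3,2,1} = 0
G(17) = mex{0,4,3,2,2} = 1
G(18) = mex{0,0,3,2,2} = 1
G(19) = mex{0,0,4,3,2} = 1
G(20) = mex{1,0,4,3,3} = 2
G(21) = mex{1,1,0,3,3} = 2
G(22) = mex{1,1,0,4,3} = 2
G(23) = mex{2,1,0,4,4} = 3
G(24) = mex{2,2,1,0,4} = 3
G(25) = mex{2,2,1,0,0} = 3
G(26) = mex{3,2,1,0,0} = 4
G(27) = mex{3,3,2,1,0} = 4
G(28) = mex{3,3,2,1,1} = 0
G(29) = mex{4,3,2,1,1} = 0
G(30) = mex{4,4,3,2,1} = 0
G(31) = mex{0,4,3,2,2} = 1
G(32) = mex{0,0,3,2,2} = 1
G(33) = mex{0,0,4,3,2} = 1
G(34) = mex{1,0,4,3,3} = 2

2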